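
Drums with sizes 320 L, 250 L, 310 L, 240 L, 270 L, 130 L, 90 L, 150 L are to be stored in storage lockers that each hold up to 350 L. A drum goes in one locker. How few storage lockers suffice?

Total = 320 + 310 + 270 + 250 + 240 + 150 + 130 + 90 = 1760 L.
Lower bound: ⌈1760/350⌉ = 6 storage lockers.
A packing using 6 storage lockers:
  locker 1: 320 = 320
  locker 2: 310 = 310
  locker 3: 270 = 270
  locker 4: 250 + 90 = 340
  locker 5: 240 = 240
  locker 6: 150 + 130 = 280
This matches the lower bound, so 6 is optimal.

6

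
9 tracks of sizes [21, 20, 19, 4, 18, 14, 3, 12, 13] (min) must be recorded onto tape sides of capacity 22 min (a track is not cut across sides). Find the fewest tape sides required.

Total = 21 + 20 + 19 + 18 + 14 + 13 + 12 + 4 + 3 = 124 min.
Lower bound: ⌈124/22⌉ = 6 tape sides.
Also, 7 tracks each exceed 11 min, and no two of those can share a side, so at least 7 tape sides are needed.
A packing using 7 tape sides:
  side 1: 21 = 21
  side 2: 20 = 20
  side 3: 19 + 3 = 22
  side 4: 18 + 4 = 22
  side 5: 14 = 14
  side 6: 13 = 13
  side 7: 12 = 12
This matches the lower bound, so 7 is optimal.

7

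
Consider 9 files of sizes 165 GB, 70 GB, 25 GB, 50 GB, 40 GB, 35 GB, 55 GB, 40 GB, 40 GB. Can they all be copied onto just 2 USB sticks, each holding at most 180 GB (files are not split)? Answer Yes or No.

Total = 520 GB; ⌈520/180⌉ = 3.
At least 3 USB sticks are required, but only 2 are allowed.

No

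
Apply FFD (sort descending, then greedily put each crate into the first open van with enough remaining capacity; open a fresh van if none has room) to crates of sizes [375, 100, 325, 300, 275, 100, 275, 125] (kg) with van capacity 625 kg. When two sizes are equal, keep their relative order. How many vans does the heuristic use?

4

Sorted descending: 375, 325, 300, 275, 275, 125, 100, 100.
  375 → van 1 (new)  [load 375/625]
  325 → van 2 (new)  [load 325/625]
  300 → van 2  [load 625/625]
  275 → van 3 (new)  [load 275/625]
  275 → van 3  [load 550/625]
  125 → van 1  [load 500/625]
  100 → van 1  [load 600/625]
  100 → van 4 (new)  [load 100/625]
4 vans opened.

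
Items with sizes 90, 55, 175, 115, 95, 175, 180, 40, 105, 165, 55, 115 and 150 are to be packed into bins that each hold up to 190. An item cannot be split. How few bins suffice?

9

Total = 180 + 175 + 175 + 165 + 150 + 115 + 115 + 105 + 95 + 90 + 55 + 55 + 40 = 1515.
Lower bound: ⌈1515/190⌉ = 8 bins.
A packing using 9 bins:
  bin 1: 180 = 180
  bin 2: 175 = 175
  bin 3: 175 = 175
  bin 4: 165 = 165
  bin 5: 150 + 40 = 190
  bin 6: 115 + 55 = 170
  bin 7: 115 + 55 = 170
  bin 8: 105 = 105
  bin 9: 95 + 90 = 185
No arrangement into 8 bins stays within capacity, so 9 is optimal.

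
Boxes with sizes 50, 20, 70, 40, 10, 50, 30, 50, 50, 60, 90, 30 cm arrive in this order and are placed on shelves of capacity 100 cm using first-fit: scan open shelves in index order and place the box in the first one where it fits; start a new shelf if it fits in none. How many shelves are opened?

  50 → shelf 1 (new)  [load 50/100]
  20 → shelf 1  [load 70/100]
  70 → shelf 2 (new)  [load 70/100]
  40 → shelf 3 (new)  [load 40/100]
  10 → shelf 1  [load 80/100]
  50 → shelf 3  [load 90/100]
  30 → shelf 2  [load 100/100]
  50 → shelf 4 (new)  [load 50/100]
  50 → shelf 4  [load 100/100]
  60 → shelf 5 (new)  [load 60/100]
  90 → shelf 6 (new)  [load 90/100]
  30 → shelf 5  [load 90/100]
6 shelves opened.

6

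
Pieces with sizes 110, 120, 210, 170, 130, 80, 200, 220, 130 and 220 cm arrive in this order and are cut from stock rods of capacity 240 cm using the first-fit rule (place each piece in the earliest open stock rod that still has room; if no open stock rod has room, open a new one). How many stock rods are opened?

8

  110 → stock rod 1 (new)  [load 110/240]
  120 → stock rod 1  [load 230/240]
  210 → stock rod 2 (new)  [load 210/240]
  170 → stock rod 3 (new)  [load 170/240]
  130 → stock rod 4 (new)  [load 130/240]
  80 → stock rod 4  [load 210/240]
  200 → stock rod 5 (new)  [load 200/240]
  220 → stock rod 6 (new)  [load 220/240]
  130 → stock rod 7 (new)  [load 130/240]
  220 → stock rod 8 (new)  [load 220/240]
8 stock rods opened.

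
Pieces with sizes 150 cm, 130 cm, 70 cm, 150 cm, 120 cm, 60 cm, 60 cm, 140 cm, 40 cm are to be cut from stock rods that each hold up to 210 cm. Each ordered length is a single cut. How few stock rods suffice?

5

Total = 150 + 150 + 140 + 130 + 120 + 70 + 60 + 60 + 40 = 920 cm.
Lower bound: ⌈920/210⌉ = 5 stock rods.
A packing using 5 stock rods:
  stock rod 1: 150 + 60 = 210
  stock rod 2: 150 + 60 = 210
  stock rod 3: 140 + 70 = 210
  stock rod 4: 130 + 40 = 170
  stock rod 5: 120 = 120
This matches the lower bound, so 5 is optimal.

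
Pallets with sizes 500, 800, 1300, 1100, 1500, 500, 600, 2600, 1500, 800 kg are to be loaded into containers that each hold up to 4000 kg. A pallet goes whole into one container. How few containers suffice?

Total = 2600 + 1500 + 1500 + 1300 + 1100 + 800 + 800 + 600 + 500 + 500 = 11200 kg.
Lower bound: ⌈11200/4000⌉ = 3 containers.
A packing using 3 containers:
  container 1: 2600 + 1300 = 3900
  container 2: 1500 + 1500 + 800 = 3800
  container 3: 1100 + 800 + 600 + 500 + 500 = 3500
This matches the lower bound, so 3 is optimal.

3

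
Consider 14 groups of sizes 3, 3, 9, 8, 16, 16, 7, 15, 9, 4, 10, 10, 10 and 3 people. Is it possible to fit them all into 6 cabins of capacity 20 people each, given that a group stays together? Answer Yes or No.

No

Total = 123 people; ⌈123/20⌉ = 7.
At least 7 cabins are required, but only 6 are allowed.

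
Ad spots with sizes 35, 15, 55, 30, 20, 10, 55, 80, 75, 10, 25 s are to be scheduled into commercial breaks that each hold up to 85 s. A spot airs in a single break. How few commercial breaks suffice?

Total = 80 + 75 + 55 + 55 + 35 + 30 + 25 + 20 + 15 + 10 + 10 = 410 s.
Lower bound: ⌈410/85⌉ = 5 commercial breaks.
A packing using 5 commercial breaks:
  break 1: 80 = 80
  break 2: 75 + 10 = 85
  break 3: 55 + 30 = 85
  break 4: 55 + 25 = 80
  break 5: 35 + 20 + 15 + 10 = 80
This matches the lower bound, so 5 is optimal.

5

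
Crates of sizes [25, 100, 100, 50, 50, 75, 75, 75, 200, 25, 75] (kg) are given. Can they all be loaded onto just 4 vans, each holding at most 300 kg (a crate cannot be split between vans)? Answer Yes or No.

Yes

A valid assignment using 3 vans:
  van 1: 200 + 100 = 300
  van 2: 100 + 75 + 75 + 50 = 300
  van 3: 75 + 75 + 50 + 25 + 25 = 250
That uses only 3 ≤ 4, so 4 vans are enough.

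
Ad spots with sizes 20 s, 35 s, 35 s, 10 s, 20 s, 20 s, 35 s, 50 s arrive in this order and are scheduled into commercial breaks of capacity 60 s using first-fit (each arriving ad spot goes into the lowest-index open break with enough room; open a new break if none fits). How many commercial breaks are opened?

  20 → break 1 (new)  [load 20/60]
  35 → break 1  [load 55/60]
  35 → break 2 (new)  [load 35/60]
  10 → break 2  [load 45/60]
  20 → break 3 (new)  [load 20/60]
  20 → break 3  [load 40/60]
  35 → break 4 (new)  [load 35/60]
  50 → break 5 (new)  [load 50/60]
5 commercial breaks opened.

5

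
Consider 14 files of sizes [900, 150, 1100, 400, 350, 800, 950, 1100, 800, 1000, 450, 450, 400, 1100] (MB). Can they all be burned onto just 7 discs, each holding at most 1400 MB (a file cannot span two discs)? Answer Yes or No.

No

Total = 9950 MB; ⌈9950/1400⌉ = 8.
At least 8 discs are required, but only 7 are allowed.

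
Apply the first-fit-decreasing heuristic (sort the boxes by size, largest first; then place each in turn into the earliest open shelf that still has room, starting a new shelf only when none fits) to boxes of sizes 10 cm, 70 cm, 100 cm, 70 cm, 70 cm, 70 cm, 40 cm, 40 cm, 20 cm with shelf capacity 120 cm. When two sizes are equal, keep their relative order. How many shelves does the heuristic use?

5

Sorted descending: 100, 70, 70, 70, 70, 40, 40, 20, 10.
  100 → shelf 1 (new)  [load 100/120]
  70 → shelf 2 (new)  [load 70/120]
  70 → shelf 3 (new)  [load 70/120]
  70 → shelf 4 (new)  [load 70/120]
  70 → shelf 5 (new)  [load 70/120]
  40 → shelf 2  [load 110/120]
  40 → shelf 3  [load 110/120]
  20 → shelf 1  [load 120/120]
  10 → shelf 2  [load 120/120]
5 shelves opened.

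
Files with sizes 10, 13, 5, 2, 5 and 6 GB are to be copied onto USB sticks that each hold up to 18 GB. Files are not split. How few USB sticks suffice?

3

Total = 13 + 10 + 6 + 5 + 5 + 2 = 41 GB.
Lower bound: ⌈41/18⌉ = 3 USB sticks.
A packing using 3 USB sticks:
  USB stick 1: 13 + 5 = 18
  USB stick 2: 10 + 6 + 2 = 18
  USB stick 3: 5 = 5
This matches the lower bound, so 3 is optimal.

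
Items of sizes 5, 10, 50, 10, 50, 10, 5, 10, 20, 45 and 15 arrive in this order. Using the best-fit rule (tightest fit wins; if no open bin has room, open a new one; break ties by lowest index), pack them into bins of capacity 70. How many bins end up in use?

  5 → bin 1 (new)  [load 5/70]
  10 → bin 1  [load 15/70]
  50 → bin 1  [load 65/70]
  10 → bin 2 (new)  [load 10/70]
  50 → bin 2  [load 60/70]
  10 → bin 2  [load 70/70]
  5 → bin 1  [load 70/70]
  10 → bin 3 (new)  [load 10/70]
  20 → bin 3  [load 30/70]
  45 → bin 4 (new)  [load 45/70]
  15 → bin 4  [load 60/70]
4 bins opened.

4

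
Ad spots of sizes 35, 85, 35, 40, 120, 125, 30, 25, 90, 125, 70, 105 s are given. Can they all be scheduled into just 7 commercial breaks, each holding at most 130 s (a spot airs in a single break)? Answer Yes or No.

Total = 885 s; ⌈885/130⌉ = 7.
The bound of 7 does not rule out 7, but exhaustive search shows no assignment into 7 commercial breaks of capacity 130 s exists — the minimum is 8.

No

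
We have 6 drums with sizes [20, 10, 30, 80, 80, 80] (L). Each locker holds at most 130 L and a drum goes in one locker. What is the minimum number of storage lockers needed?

Total = 80 + 80 + 80 + 30 + 20 + 10 = 300 L.
Lower bound: ⌈300/130⌉ = 3 storage lockers.
A packing using 3 storage lockers:
  locker 1: 80 + 30 + 20 = 130
  locker 2: 80 + 10 = 90
  locker 3: 80 = 80
This matches the lower bound, so 3 is optimal.

3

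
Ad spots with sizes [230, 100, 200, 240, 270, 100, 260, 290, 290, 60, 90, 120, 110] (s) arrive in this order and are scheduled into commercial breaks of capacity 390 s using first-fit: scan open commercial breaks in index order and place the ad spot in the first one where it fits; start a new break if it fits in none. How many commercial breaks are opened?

  230 → break 1 (new)  [load 230/390]
  100 → break 1  [load 330/390]
  200 → break 2 (new)  [load 200/390]
  240 → break 3 (new)  [load 240/390]
  270 → break 4 (new)  [load 270/390]
  100 → break 2  [load 300/390]
  260 → break 5 (new)  [load 260/390]
  290 → break 6 (new)  [load 290/390]
  290 → break 7 (new)  [load 290/390]
  60 → break 1  [load 390/390]
  90 → break 2  [load 390/390]
  120 → break 3  [load 360/390]
  110 → break 4  [load 380/390]
7 commercial breaks opened.

7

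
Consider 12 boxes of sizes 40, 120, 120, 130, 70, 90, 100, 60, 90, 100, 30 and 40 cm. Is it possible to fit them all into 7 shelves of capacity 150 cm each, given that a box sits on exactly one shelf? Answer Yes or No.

No

Total = 990 cm; ⌈990/150⌉ = 7.
The bound of 7 does not rule out 7, but exhaustive search shows no assignment into 7 shelves of capacity 150 cm exists — the minimum is 8.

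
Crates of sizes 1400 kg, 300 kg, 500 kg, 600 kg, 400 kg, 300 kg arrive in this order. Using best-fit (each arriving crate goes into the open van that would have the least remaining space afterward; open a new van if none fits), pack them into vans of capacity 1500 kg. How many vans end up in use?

  1400 → van 1 (new)  [load 1400/1500]
  300 → van 2 (new)  [load 300/1500]
  500 → van 2  [load 800/1500]
  600 → van 2  [load 1400/1500]
  400 → van 3 (new)  [load 400/1500]
  300 → van 3  [load 700/1500]
3 vans opened.

3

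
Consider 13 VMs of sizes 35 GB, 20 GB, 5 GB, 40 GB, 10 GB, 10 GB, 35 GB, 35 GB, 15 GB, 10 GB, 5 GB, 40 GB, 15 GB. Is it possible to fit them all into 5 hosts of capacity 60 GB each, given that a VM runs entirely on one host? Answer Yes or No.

Yes

A valid assignment using 5 hosts:
  host 1: 40 + 20 = 60
  host 2: 40 + 15 + 5 = 60
  host 3: 35 + 15 + 10 = 60
  host 4: 35 + 10 + 10 + 5 = 60
  host 5: 35 = 35
Every load is within 60 GB, so 5 hosts suffice.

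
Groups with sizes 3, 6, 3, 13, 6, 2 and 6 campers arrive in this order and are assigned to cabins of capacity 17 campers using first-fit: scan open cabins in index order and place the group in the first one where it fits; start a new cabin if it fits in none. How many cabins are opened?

  3 → cabin 1 (new)  [load 3/17]
  6 → cabin 1  [load 9/17]
  3 → cabin 1  [load 12/17]
  13 → cabin 2 (new)  [load 13/17]
  6 → cabin 3 (new)  [load 6/17]
  2 → cabin 1  [load 14/17]
  6 → cabin 3  [load 12/17]
3 cabins opened.

3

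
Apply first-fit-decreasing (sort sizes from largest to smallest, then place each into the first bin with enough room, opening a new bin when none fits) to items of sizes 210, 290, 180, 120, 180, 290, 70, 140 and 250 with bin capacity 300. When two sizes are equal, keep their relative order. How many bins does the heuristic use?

7

Sorted descending: 290, 290, 250, 210, 180, 180, 140, 120, 70.
  290 → bin 1 (new)  [load 290/300]
  290 → bin 2 (new)  [load 290/300]
  250 → bin 3 (new)  [load 250/300]
  210 → bin 4 (new)  [load 210/300]
  180 → bin 5 (new)  [load 180/300]
  180 → bin 6 (new)  [load 180/300]
  140 → bin 7 (new)  [load 140/300]
  120 → bin 5  [load 300/300]
  70 → bin 4  [load 280/300]
7 bins opened.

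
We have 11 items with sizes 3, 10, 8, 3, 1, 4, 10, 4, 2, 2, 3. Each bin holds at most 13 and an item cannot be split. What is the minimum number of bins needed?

Total = 10 + 10 + 8 + 4 + 4 + 3 + 3 + 3 + 2 + 2 + 1 = 50.
Lower bound: ⌈50/13⌉ = 4 bins.
A packing using 4 bins:
  bin 1: 10 + 3 = 13
  bin 2: 10 + 3 = 13
  bin 3: 8 + 4 + 1 = 13
  bin 4: 4 + 3 + 2 + 2 = 11
This matches the lower bound, so 4 is optimal.

4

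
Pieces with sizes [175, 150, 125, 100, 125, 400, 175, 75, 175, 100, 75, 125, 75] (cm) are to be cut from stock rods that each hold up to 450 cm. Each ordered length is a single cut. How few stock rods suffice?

Total = 400 + 175 + 175 + 175 + 150 + 125 + 125 + 125 + 100 + 100 + 75 + 75 + 75 = 1875 cm.
Lower bound: ⌈1875/450⌉ = 5 stock rods.
A packing using 5 stock rods:
  stock rod 1: 400 = 400
  stock rod 2: 175 + 175 + 100 = 450
  stock rod 3: 175 + 150 + 125 = 450
  stock rod 4: 125 + 125 + 100 + 75 = 425
  stock rod 5: 75 + 75 = 150
This matches the lower bound, so 5 is optimal.

5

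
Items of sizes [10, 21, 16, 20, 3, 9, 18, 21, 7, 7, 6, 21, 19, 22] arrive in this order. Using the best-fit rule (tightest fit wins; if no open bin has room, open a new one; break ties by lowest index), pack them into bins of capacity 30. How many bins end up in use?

8

  10 → bin 1 (new)  [load 10/30]
  21 → bin 2 (new)  [load 21/30]
  16 → bin 1  [load 26/30]
  20 → bin 3 (new)  [load 20/30]
  3 → bin 1  [load 29/30]
  9 → bin 2  [load 30/30]
  18 → bin 4 (new)  [load 18/30]
  21 → bin 5 (new)  [load 21/30]
  7 → bin 5  [load 28/30]
  7 → bin 3  [load 27/30]
  6 → bin 4  [load 24/30]
  21 → bin 6 (new)  [load 21/30]
  19 → bin 7 (new)  [load 19/30]
  22 → bin 8 (new)  [load 22/30]
8 bins opened.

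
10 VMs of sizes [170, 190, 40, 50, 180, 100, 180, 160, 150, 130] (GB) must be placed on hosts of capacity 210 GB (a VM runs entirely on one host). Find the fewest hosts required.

8

Total = 190 + 180 + 180 + 170 + 160 + 150 + 130 + 100 + 50 + 40 = 1350 GB.
Lower bound: ⌈1350/210⌉ = 7 hosts.
A packing using 8 hosts:
  host 1: 190 = 190
  host 2: 180 = 180
  host 3: 180 = 180
  host 4: 170 + 40 = 210
  host 5: 160 + 50 = 210
  host 6: 150 = 150
  host 7: 130 = 130
  host 8: 100 = 100
No arrangement into 7 hosts stays within capacity, so 8 is optimal.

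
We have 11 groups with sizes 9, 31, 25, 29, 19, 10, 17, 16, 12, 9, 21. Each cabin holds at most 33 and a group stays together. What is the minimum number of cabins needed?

Total = 31 + 29 + 25 + 21 + 19 + 17 + 16 + 12 + 10 + 9 + 9 = 198.
Lower bound: ⌈198/33⌉ = 6 cabins.
A packing using 7 cabins:
  cabin 1: 31 = 31
  cabin 2: 29 = 29
  cabin 3: 25 = 25
  cabin 4: 21 + 12 = 33
  cabin 5: 19 + 10 = 29
  cabin 6: 17 + 16 = 33
  cabin 7: 9 + 9 = 18
No arrangement into 6 cabins stays within capacity, so 7 is optimal.

7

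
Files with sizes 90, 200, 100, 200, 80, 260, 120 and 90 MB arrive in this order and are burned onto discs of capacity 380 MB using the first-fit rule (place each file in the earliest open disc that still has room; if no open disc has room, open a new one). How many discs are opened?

4

  90 → disc 1 (new)  [load 90/380]
  200 → disc 1  [load 290/380]
  100 → disc 2 (new)  [load 100/380]
  200 → disc 2  [load 300/380]
  80 → disc 1  [load 370/380]
  260 → disc 3 (new)  [load 260/380]
  120 → disc 3  [load 380/380]
  90 → disc 4 (new)  [load 90/380]
4 discs opened.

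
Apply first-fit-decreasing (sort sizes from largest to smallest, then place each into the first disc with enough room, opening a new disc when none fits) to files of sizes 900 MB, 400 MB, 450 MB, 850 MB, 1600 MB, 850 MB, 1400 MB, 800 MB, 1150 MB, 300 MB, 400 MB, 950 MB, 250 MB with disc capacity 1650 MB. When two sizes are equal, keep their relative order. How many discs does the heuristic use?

7

Sorted descending: 1600, 1400, 1150, 950, 900, 850, 850, 800, 450, 400, 400, 300, 250.
  1600 → disc 1 (new)  [load 1600/1650]
  1400 → disc 2 (new)  [load 1400/1650]
  1150 → disc 3 (new)  [load 1150/1650]
  950 → disc 4 (new)  [load 950/1650]
  900 → disc 5 (new)  [load 900/1650]
  850 → disc 6 (new)  [load 850/1650]
  850 → disc 7 (new)  [load 850/1650]
  800 → disc 6  [load 1650/1650]
  450 → disc 3  [load 1600/1650]
  400 → disc 4  [load 1350/1650]
  400 → disc 5  [load 1300/1650]
  300 → disc 4  [load 1650/1650]
  250 → disc 2  [load 1650/1650]
7 discs opened.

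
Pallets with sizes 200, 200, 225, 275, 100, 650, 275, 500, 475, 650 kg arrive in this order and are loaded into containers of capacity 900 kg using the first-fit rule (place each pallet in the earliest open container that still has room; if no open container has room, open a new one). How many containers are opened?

5

  200 → container 1 (new)  [load 200/900]
  200 → container 1  [load 400/900]
  225 → container 1  [load 625/900]
  275 → container 1  [load 900/900]
  100 → container 2 (new)  [load 100/900]
  650 → container 2  [load 750/900]
  275 → container 3 (new)  [load 275/900]
  500 → container 3  [load 775/900]
  475 → container 4 (new)  [load 475/900]
  650 → container 5 (new)  [load 650/900]
5 containers opened.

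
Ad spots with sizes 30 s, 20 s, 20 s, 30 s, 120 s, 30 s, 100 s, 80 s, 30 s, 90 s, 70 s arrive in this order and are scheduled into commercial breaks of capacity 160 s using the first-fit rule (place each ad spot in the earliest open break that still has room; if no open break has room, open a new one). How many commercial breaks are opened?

5

  30 → break 1 (new)  [load 30/160]
  20 → break 1  [load 50/160]
  20 → break 1  [load 70/160]
  30 → break 1  [load 100/160]
  120 → break 2 (new)  [load 120/160]
  30 → break 1  [load 130/160]
  100 → break 3 (new)  [load 100/160]
  80 → break 4 (new)  [load 80/160]
  30 → break 1  [load 160/160]
  90 → break 5 (new)  [load 90/160]
  70 → break 4  [load 150/160]
5 commercial breaks opened.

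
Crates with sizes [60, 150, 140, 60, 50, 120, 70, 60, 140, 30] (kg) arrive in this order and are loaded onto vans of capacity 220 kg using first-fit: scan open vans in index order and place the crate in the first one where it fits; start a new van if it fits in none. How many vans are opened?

  60 → van 1 (new)  [load 60/220]
  150 → van 1  [load 210/220]
  140 → van 2 (new)  [load 140/220]
  60 → van 2  [load 200/220]
  50 → van 3 (new)  [load 50/220]
  120 → van 3  [load 170/220]
  70 → van 4 (new)  [load 70/220]
  60 → van 4  [load 130/220]
  140 → van 5 (new)  [load 140/220]
  30 → van 3  [load 200/220]
5 vans opened.

5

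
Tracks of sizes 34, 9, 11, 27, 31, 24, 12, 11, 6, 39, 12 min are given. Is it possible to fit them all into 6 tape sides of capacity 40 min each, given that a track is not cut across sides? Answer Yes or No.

Yes

A valid assignment using 6 tape sides:
  side 1: 39 = 39
  side 2: 34 + 6 = 40
  side 3: 31 + 9 = 40
  side 4: 27 + 12 = 39
  side 5: 24 + 12 = 36
  side 6: 11 + 11 = 22
Every load is within 40 min, so 6 tape sides suffice.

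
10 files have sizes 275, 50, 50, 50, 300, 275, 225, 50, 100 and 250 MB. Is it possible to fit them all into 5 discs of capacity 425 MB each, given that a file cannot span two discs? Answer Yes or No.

Yes

A valid assignment using 5 discs:
  disc 1: 300 + 100 = 400
  disc 2: 275 + 50 + 50 + 50 = 425
  disc 3: 275 + 50 = 325
  disc 4: 250 = 250
  disc 5: 225 = 225
Every load is within 425 MB, so 5 discs suffice.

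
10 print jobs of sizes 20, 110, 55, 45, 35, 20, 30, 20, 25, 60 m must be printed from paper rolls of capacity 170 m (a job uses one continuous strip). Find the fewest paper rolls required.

3

Total = 110 + 60 + 55 + 45 + 35 + 30 + 25 + 20 + 20 + 20 = 420 m.
Lower bound: ⌈420/170⌉ = 3 paper rolls.
A packing using 3 paper rolls:
  roll 1: 110 + 60 = 170
  roll 2: 55 + 45 + 35 + 30 = 165
  roll 3: 25 + 20 + 20 + 20 = 85
This matches the lower bound, so 3 is optimal.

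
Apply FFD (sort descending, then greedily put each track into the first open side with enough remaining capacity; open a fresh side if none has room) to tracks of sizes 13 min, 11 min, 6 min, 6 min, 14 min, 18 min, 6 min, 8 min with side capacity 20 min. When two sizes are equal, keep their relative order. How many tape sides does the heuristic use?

5

Sorted descending: 18, 14, 13, 11, 8, 6, 6, 6.
  18 → side 1 (new)  [load 18/20]
  14 → side 2 (new)  [load 14/20]
  13 → side 3 (new)  [load 13/20]
  11 → side 4 (new)  [load 11/20]
  8 → side 4  [load 19/20]
  6 → side 2  [load 20/20]
  6 → side 3  [load 19/20]
  6 → side 5 (new)  [load 6/20]
5 tape sides opened.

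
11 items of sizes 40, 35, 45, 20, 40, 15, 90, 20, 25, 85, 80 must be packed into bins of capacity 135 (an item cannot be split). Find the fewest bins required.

Total = 90 + 85 + 80 + 45 + 40 + 40 + 35 + 25 + 20 + 20 + 15 = 495.
Lower bound: ⌈495/135⌉ = 4 bins.
A packing using 4 bins:
  bin 1: 90 + 45 = 135
  bin 2: 85 + 40 = 125
  bin 3: 80 + 40 + 15 = 135
  bin 4: 35 + 25 + 20 + 20 = 100
This matches the lower bound, so 4 is optimal.

4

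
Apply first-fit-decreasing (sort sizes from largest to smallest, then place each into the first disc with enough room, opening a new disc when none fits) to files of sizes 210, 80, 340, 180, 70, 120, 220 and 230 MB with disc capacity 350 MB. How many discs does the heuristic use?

Sorted descending: 340, 230, 220, 210, 180, 120, 80, 70.
  340 → disc 1 (new)  [load 340/350]
  230 → disc 2 (new)  [load 230/350]
  220 → disc 3 (new)  [load 220/350]
  210 → disc 4 (new)  [load 210/350]
  180 → disc 5 (new)  [load 180/350]
  120 → disc 2  [load 350/350]
  80 → disc 3  [load 300/350]
  70 → disc 4  [load 280/350]
5 discs opened.

5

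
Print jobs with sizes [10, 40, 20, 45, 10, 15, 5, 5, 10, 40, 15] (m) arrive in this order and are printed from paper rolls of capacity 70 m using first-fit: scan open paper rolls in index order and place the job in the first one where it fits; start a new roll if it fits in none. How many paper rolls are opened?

  10 → roll 1 (new)  [load 10/70]
  40 → roll 1  [load 50/70]
  20 → roll 1  [load 70/70]
  45 → roll 2 (new)  [load 45/70]
  10 → roll 2  [load 55/70]
  15 → roll 2  [load 70/70]
  5 → roll 3 (new)  [load 5/70]
  5 → roll 3  [load 10/70]
  10 → roll 3  [load 20/70]
  40 → roll 3  [load 60/70]
  15 → roll 4 (new)  [load 15/70]
4 paper rolls opened.

4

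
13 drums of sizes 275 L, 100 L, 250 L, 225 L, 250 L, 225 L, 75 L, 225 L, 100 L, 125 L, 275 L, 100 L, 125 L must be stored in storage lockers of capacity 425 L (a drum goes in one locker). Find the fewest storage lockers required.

7

Total = 275 + 275 + 250 + 250 + 225 + 225 + 225 + 125 + 125 + 100 + 100 + 100 + 75 = 2350 L.
Lower bound: ⌈2350/425⌉ = 6 storage lockers.
Also, 7 drums each exceed 425/2 L, and no two of those can share a locker, so at least 7 storage lockers are needed.
A packing using 7 storage lockers:
  locker 1: 275 + 125 = 400
  locker 2: 275 + 125 = 400
  locker 3: 250 + 100 + 75 = 425
  locker 4: 250 + 100 = 350
  locker 5: 225 + 100 = 325
  locker 6: 225 = 225
  locker 7: 225 = 225
This matches the lower bound, so 7 is optimal.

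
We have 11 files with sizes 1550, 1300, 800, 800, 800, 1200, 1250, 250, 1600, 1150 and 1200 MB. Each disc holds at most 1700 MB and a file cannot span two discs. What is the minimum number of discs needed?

Total = 1600 + 1550 + 1300 + 1250 + 1200 + 1200 + 1150 + 800 + 800 + 800 + 250 = 11900 MB.
Lower bound: ⌈11900/1700⌉ = 7 discs.
A packing using 9 discs:
  disc 1: 1600 = 1600
  disc 2: 1550 = 1550
  disc 3: 1300 + 250 = 1550
  disc 4: 1250 = 1250
  disc 5: 1200 = 1200
  disc 6: 1200 = 1200
  disc 7: 1150 = 1150
  disc 8: 800 + 800 = 1600
  disc 9: 800 = 800
No arrangement into 8 discs stays within capacity, so 9 is optimal.

9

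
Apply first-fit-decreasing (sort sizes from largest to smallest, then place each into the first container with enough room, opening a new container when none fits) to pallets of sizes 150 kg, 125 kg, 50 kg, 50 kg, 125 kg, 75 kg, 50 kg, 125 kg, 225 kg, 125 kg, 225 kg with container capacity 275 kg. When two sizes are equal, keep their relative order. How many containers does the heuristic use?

5

Sorted descending: 225, 225, 150, 125, 125, 125, 125, 75, 50, 50, 50.
  225 → container 1 (new)  [load 225/275]
  225 → container 2 (new)  [load 225/275]
  150 → container 3 (new)  [load 150/275]
  125 → container 3  [load 275/275]
  125 → container 4 (new)  [load 125/275]
  125 → container 4  [load 250/275]
  125 → container 5 (new)  [load 125/275]
  75 → container 5  [load 200/275]
  50 → container 1  [load 275/275]
  50 → container 2  [load 275/275]
  50 → container 5  [load 250/275]
5 containers opened.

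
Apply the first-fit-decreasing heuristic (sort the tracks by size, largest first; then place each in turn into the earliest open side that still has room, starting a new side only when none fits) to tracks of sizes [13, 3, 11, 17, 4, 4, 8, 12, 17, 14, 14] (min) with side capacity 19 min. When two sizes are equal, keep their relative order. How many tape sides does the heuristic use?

Sorted descending: 17, 17, 14, 14, 13, 12, 11, 8, 4, 4, 3.
  17 → side 1 (new)  [load 17/19]
  17 → side 2 (new)  [load 17/19]
  14 → side 3 (new)  [load 14/19]
  14 → side 4 (new)  [load 14/19]
  13 → side 5 (new)  [load 13/19]
  12 → side 6 (new)  [load 12/19]
  11 → side 7 (new)  [load 11/19]
  8 → side 7  [load 19/19]
  4 → side 3  [load 18/19]
  4 → side 4  [load 18/19]
  3 → side 5  [load 16/19]
7 tape sides opened.

7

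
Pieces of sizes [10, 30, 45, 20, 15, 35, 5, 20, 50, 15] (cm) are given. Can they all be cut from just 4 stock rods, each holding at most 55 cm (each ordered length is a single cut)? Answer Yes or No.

Total = 245 cm; ⌈245/55⌉ = 5.
At least 5 stock rods are required, but only 4 are allowed.

No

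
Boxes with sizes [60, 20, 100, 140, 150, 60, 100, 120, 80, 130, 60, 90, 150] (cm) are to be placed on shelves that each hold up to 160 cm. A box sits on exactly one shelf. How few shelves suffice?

9

Total = 150 + 150 + 140 + 130 + 120 + 100 + 100 + 90 + 80 + 60 + 60 + 60 + 20 = 1260 cm.
Lower bound: ⌈1260/160⌉ = 8 shelves.
A packing using 9 shelves:
  shelf 1: 150 = 150
  shelf 2: 150 = 150
  shelf 3: 140 + 20 = 160
  shelf 4: 130 = 130
  shelf 5: 120 = 120
  shelf 6: 100 + 60 = 160
  shelf 7: 100 + 60 = 160
  shelf 8: 90 + 60 = 150
  shelf 9: 80 = 80
No arrangement into 8 shelves stays within capacity, so 9 is optimal.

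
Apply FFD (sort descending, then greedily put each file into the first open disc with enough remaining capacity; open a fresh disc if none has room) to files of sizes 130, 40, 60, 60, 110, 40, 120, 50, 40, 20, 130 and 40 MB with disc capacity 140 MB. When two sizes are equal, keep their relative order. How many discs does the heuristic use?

Sorted descending: 130, 130, 120, 110, 60, 60, 50, 40, 40, 40, 40, 20.
  130 → disc 1 (new)  [load 130/140]
  130 → disc 2 (new)  [load 130/140]
  120 → disc 3 (new)  [load 120/140]
  110 → disc 4 (new)  [load 110/140]
  60 → disc 5 (new)  [load 60/140]
  60 → disc 5  [load 120/140]
  50 → disc 6 (new)  [load 50/140]
  40 → disc 6  [load 90/140]
  40 → disc 6  [load 130/140]
  40 → disc 7 (new)  [load 40/140]
  40 → disc 7  [load 80/140]
  20 → disc 3  [load 140/140]
7 discs opened.

7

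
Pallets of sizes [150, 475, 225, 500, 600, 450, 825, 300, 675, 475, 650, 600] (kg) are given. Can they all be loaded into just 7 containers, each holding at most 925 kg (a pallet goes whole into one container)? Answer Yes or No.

No

Total = 5925 kg; ⌈5925/925⌉ = 7.
8 pallets each exceed half the capacity and cannot share a container, forcing at least 8 containers.
At least 8 containers are required, but only 7 are allowed.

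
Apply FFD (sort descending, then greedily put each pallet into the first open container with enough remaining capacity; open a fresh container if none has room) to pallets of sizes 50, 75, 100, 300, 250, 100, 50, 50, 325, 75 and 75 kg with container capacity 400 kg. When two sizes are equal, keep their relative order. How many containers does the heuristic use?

4

Sorted descending: 325, 300, 250, 100, 100, 75, 75, 75, 50, 50, 50.
  325 → container 1 (new)  [load 325/400]
  300 → container 2 (new)  [load 300/400]
  250 → container 3 (new)  [load 250/400]
  100 → container 2  [load 400/400]
  100 → container 3  [load 350/400]
  75 → container 1  [load 400/400]
  75 → container 4 (new)  [load 75/400]
  75 → container 4  [load 150/400]
  50 → container 3  [load 400/400]
  50 → container 4  [load 200/400]
  50 → container 4  [load 250/400]
4 containers opened.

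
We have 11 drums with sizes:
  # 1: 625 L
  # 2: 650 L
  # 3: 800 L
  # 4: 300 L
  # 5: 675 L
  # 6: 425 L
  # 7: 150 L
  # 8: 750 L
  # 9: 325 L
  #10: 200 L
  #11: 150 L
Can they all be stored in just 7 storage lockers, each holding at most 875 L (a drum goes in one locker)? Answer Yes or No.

A valid assignment using 7 storage lockers:
  locker 1: 800 = 800
  locker 2: 750 = 750
  locker 3: 675 + 200 = 875
  locker 4: 650 + 150 = 800
  locker 5: 625 + 150 = 775
  locker 6: 425 + 325 = 750
  locker 7: 300 = 300
Every load is within 875 L, so 7 storage lockers suffice.

Yes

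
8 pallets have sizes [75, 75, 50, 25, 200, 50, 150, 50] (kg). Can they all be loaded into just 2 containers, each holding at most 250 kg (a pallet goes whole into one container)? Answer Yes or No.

Total = 675 kg; ⌈675/250⌉ = 3.
At least 3 containers are required, but only 2 are allowed.

No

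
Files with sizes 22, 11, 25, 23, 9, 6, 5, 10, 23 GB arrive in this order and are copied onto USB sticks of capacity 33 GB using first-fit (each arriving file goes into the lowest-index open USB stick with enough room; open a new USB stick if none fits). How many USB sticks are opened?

5

  22 → USB stick 1 (new)  [load 22/33]
  11 → USB stick 1  [load 33/33]
  25 → USB stick 2 (new)  [load 25/33]
  23 → USB stick 3 (new)  [load 23/33]
  9 → USB stick 3  [load 32/33]
  6 → USB stick 2  [load 31/33]
  5 → USB stick 4 (new)  [load 5/33]
  10 → USB stick 4  [load 15/33]
  23 → USB stick 5 (new)  [load 23/33]
5 USB sticks opened.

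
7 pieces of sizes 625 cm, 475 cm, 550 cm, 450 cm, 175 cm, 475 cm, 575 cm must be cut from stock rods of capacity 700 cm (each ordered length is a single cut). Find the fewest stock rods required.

6

Total = 625 + 575 + 550 + 475 + 475 + 450 + 175 = 3325 cm.
Lower bound: ⌈3325/700⌉ = 5 stock rods.
Also, 6 pieces each exceed 350 cm, and no two of those can share a stock rod, so at least 6 stock rods are needed.
A packing using 6 stock rods:
  stock rod 1: 625 = 625
  stock rod 2: 575 = 575
  stock rod 3: 550 = 550
  stock rod 4: 475 + 175 = 650
  stock rod 5: 475 = 475
  stock rod 6: 450 = 450
This matches the lower bound, so 6 is optimal.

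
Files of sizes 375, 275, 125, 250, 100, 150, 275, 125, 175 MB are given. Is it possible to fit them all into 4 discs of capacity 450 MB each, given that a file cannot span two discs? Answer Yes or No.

Total = 1850 MB; ⌈1850/450⌉ = 5.
At least 5 discs are required, but only 4 are allowed.

No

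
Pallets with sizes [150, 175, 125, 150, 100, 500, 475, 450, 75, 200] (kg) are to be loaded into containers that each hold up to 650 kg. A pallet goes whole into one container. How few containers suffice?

Total = 500 + 475 + 450 + 200 + 175 + 150 + 150 + 125 + 100 + 75 = 2400 kg.
Lower bound: ⌈2400/650⌉ = 4 containers.
A packing using 4 containers:
  container 1: 500 + 150 = 650
  container 2: 475 + 175 = 650
  container 3: 450 + 200 = 650
  container 4: 150 + 125 + 100 + 75 = 450
This matches the lower bound, so 4 is optimal.

4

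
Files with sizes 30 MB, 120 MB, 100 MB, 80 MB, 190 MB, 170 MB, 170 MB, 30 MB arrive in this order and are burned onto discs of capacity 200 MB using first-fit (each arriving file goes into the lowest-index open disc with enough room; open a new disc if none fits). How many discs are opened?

5

  30 → disc 1 (new)  [load 30/200]
  120 → disc 1  [load 150/200]
  100 → disc 2 (new)  [load 100/200]
  80 → disc 2  [load 180/200]
  190 → disc 3 (new)  [load 190/200]
  170 → disc 4 (new)  [load 170/200]
  170 → disc 5 (new)  [load 170/200]
  30 → disc 1  [load 180/200]
5 discs opened.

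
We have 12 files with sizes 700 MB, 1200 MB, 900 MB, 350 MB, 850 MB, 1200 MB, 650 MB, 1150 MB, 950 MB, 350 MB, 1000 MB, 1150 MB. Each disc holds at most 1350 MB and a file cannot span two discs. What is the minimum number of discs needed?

9

Total = 1200 + 1200 + 1150 + 1150 + 1000 + 950 + 900 + 850 + 700 + 650 + 350 + 350 = 10450 MB.
Lower bound: ⌈10450/1350⌉ = 8 discs.
Also, 9 files each exceed 675 MB, and no two of those can share a disc, so at least 9 discs are needed.
A packing using 9 discs:
  disc 1: 1200 = 1200
  disc 2: 1200 = 1200
  disc 3: 1150 = 1150
  disc 4: 1150 = 1150
  disc 5: 1000 + 350 = 1350
  disc 6: 950 + 350 = 1300
  disc 7: 900 = 900
  disc 8: 850 = 850
  disc 9: 700 + 650 = 1350
This matches the lower bound, so 9 is optimal.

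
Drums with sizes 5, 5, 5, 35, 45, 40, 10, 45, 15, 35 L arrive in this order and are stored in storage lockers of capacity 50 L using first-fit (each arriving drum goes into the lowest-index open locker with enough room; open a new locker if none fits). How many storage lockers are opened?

5

  5 → locker 1 (new)  [load 5/50]
  5 → locker 1  [load 10/50]
  5 → locker 1  [load 15/50]
  35 → locker 1  [load 50/50]
  45 → locker 2 (new)  [load 45/50]
  40 → locker 3 (new)  [load 40/50]
  10 → locker 3  [load 50/50]
  45 → locker 4 (new)  [load 45/50]
  15 → locker 5 (new)  [load 15/50]
  35 → locker 5  [load 50/50]
5 storage lockers opened.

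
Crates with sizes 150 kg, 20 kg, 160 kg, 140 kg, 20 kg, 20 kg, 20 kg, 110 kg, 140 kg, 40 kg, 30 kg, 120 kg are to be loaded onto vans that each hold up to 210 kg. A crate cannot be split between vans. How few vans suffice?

6

Total = 160 + 150 + 140 + 140 + 120 + 110 + 40 + 30 + 20 + 20 + 20 + 20 = 970 kg.
Lower bound: ⌈970/210⌉ = 5 vans.
Also, 6 crates each exceed 105 kg, and no two of those can share a van, so at least 6 vans are needed.
A packing using 6 vans:
  van 1: 160 + 40 = 200
  van 2: 150 + 30 + 20 = 200
  van 3: 140 + 20 + 20 + 20 = 200
  van 4: 140 = 140
  van 5: 120 = 120
  van 6: 110 = 110
This matches the lower bound, so 6 is optimal.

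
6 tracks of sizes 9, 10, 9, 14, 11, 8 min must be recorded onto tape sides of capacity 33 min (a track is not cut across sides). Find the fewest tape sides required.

2

Total = 14 + 11 + 10 + 9 + 9 + 8 = 61 min.
Lower bound: ⌈61/33⌉ = 2 tape sides.
A packing using 2 tape sides:
  side 1: 14 + 11 + 8 = 33
  side 2: 10 + 9 + 9 = 28
This matches the lower bound, so 2 is optimal.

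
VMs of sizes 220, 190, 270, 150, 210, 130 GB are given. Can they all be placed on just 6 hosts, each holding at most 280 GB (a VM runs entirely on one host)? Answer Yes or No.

A valid assignment using 5 hosts:
  host 1: 270 = 270
  host 2: 220 = 220
  host 3: 210 = 210
  host 4: 190 = 190
  host 5: 150 + 130 = 280
That uses only 5 ≤ 6, so 6 hosts are enough.

Yes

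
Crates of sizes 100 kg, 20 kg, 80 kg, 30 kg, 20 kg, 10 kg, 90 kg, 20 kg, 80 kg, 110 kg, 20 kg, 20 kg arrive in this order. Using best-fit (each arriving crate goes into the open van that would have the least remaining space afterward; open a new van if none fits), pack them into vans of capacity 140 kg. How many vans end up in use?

5

  100 → van 1 (new)  [load 100/140]
  20 → van 1  [load 120/140]
  80 → van 2 (new)  [load 80/140]
  30 → van 2  [load 110/140]
  20 → van 1  [load 140/140]
  10 → van 2  [load 120/140]
  90 → van 3 (new)  [load 90/140]
  20 → van 2  [load 140/140]
  80 → van 4 (new)  [load 80/140]
  110 → van 5 (new)  [load 110/140]
  20 → van 5  [load 130/140]
  20 → van 3  [load 110/140]
5 vans opened.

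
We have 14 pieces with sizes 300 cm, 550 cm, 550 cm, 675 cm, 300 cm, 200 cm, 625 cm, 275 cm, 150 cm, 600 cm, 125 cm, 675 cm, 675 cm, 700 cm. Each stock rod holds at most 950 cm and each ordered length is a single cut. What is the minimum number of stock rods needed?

Total = 700 + 675 + 675 + 675 + 625 + 600 + 550 + 550 + 300 + 300 + 275 + 200 + 150 + 125 = 6400 cm.
Lower bound: ⌈6400/950⌉ = 7 stock rods.
Also, 8 pieces each exceed 475 cm, and no two of those can share a stock rod, so at least 8 stock rods are needed.
A packing using 8 stock rods:
  stock rod 1: 700 + 200 = 900
  stock rod 2: 675 + 275 = 950
  stock rod 3: 675 + 150 + 125 = 950
  stock rod 4: 675 = 675
  stock rod 5: 625 + 300 = 925
  stock rod 6: 600 + 300 = 900
  stock rod 7: 550 = 550
  stock rod 8: 550 = 550
This matches the lower bound, so 8 is optimal.

8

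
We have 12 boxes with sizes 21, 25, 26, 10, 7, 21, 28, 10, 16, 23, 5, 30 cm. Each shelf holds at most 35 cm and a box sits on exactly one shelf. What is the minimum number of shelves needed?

Total = 30 + 28 + 26 + 25 + 23 + 21 + 21 + 16 + 10 + 10 + 7 + 5 = 222 cm.
Lower bound: ⌈222/35⌉ = 7 shelves.
A packing using 8 shelves:
  shelf 1: 30 + 5 = 35
  shelf 2: 28 + 7 = 35
  shelf 3: 26 = 26
  shelf 4: 25 + 10 = 35
  shelf 5: 23 + 10 = 33
  shelf 6: 21 = 21
  shelf 7: 21 = 21
  shelf 8: 16 = 16
No arrangement into 7 shelves stays within capacity, so 8 is optimal.

8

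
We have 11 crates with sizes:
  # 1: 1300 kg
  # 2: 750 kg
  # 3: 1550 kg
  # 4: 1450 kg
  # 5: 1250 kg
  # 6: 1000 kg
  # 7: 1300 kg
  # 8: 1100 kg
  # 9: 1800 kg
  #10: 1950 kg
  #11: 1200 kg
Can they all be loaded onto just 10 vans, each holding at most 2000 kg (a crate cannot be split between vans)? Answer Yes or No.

A valid assignment using 10 vans:
  van 1: 1950 = 1950
  van 2: 1800 = 1800
  van 3: 1550 = 1550
  van 4: 1450 = 1450
  van 5: 1300 = 1300
  van 6: 1300 = 1300
  van 7: 1250 + 750 = 2000
  van 8: 1200 = 1200
  van 9: 1100 = 1100
  van 10: 1000 = 1000
Every load is within 2000 kg, so 10 vans suffice.

Yes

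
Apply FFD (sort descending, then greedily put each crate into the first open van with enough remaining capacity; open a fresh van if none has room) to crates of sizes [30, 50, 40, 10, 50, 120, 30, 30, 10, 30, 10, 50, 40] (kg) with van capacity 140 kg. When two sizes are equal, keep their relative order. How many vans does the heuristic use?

4

Sorted descending: 120, 50, 50, 50, 40, 40, 30, 30, 30, 30, 10, 10, 10.
  120 → van 1 (new)  [load 120/140]
  50 → van 2 (new)  [load 50/140]
  50 → van 2  [load 100/140]
  50 → van 3 (new)  [load 50/140]
  40 → van 2  [load 140/140]
  40 → van 3  [load 90/140]
  30 → van 3  [load 120/140]
  30 → van 4 (new)  [load 30/140]
  30 → van 4  [load 60/140]
  30 → van 4  [load 90/140]
  10 → van 1  [load 130/140]
  10 → van 1  [load 140/140]
  10 → van 3  [load 130/140]
4 vans opened.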